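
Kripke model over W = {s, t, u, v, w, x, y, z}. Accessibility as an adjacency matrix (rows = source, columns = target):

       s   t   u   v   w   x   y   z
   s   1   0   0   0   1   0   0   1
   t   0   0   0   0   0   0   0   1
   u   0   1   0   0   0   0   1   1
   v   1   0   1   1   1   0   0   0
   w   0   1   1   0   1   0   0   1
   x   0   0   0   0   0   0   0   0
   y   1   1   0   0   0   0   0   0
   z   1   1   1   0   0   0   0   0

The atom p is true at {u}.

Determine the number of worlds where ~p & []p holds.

1

s: ~p is T, []p is F. ✗
t: ~p is T, []p is F. ✗
u: ~p is F, []p is F. ✗
v: ~p is T, []p is F. ✗
w: ~p is T, []p is F. ✗
x: ~p is T, []p is T. ✓
y: ~p is T, []p is F. ✗
z: ~p is T, []p is F. ✗
Satisfying worlds: {x}.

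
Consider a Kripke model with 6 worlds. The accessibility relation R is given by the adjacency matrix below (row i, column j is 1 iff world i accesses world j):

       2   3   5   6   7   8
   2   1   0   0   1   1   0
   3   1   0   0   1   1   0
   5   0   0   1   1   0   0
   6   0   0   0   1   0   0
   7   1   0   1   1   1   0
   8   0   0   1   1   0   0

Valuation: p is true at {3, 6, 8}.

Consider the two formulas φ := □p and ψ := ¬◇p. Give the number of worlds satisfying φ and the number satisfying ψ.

For □p:
2: successors {2, 6, 7}; p there: 2:F, 6:T, 7:F. ✗
3: successors {2, 6, 7}; p there: 2:F, 6:T, 7:F. ✗
5: successors {5, 6}; p there: 5:F, 6:T. ✗
6: successors {6}; p there: 6:T. ✓
7: successors {2, 5, 6, 7}; p there: 2:F, 5:F, 6:T, 7:F. ✗
8: successors {5, 6}; p there: 5:F, 6:T. ✗
— 1 world.
For ¬◇p:
2: ◇p is T. ✗
3: ◇p is T. ✗
5: ◇p is T. ✗
6: ◇p is T. ✗
7: ◇p is T. ✗
8: ◇p is T. ✗
— 0 worlds.

1 and 0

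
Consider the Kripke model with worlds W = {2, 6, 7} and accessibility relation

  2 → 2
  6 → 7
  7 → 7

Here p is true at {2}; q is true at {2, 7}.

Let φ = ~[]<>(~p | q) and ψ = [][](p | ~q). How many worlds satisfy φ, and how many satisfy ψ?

For ~[]<>(~p | q):
2: []<>(~p | q) is T. ✗
6: []<>(~p | q) is T. ✗
7: []<>(~p | q) is T. ✗
— 0 worlds.
For [][](p | ~q):
2: successors {2}; [](p | ~q) there: 2:T. ✓
6: successors {7}; [](p | ~q) there: 7:F. ✗
7: successors {7}; [](p | ~q) there: 7:F. ✗
— 1 world.

0 and 1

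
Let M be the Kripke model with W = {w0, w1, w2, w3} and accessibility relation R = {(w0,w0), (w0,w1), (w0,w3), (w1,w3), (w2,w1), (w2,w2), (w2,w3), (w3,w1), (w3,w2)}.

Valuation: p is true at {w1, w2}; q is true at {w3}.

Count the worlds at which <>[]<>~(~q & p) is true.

3

w0: successors {w0, w1, w3}; []<>~(~q & p) there: w0:F, w1:F, w3:T. ✓
w1: successors {w3}; []<>~(~q & p) there: w3:T. ✓
w2: successors {w1, w2, w3}; []<>~(~q & p) there: w1:F, w2:F, w3:T. ✓
w3: successors {w1, w2}; []<>~(~q & p) there: w1:F, w2:F. ✗
Satisfying worlds: {w0, w1, w2}.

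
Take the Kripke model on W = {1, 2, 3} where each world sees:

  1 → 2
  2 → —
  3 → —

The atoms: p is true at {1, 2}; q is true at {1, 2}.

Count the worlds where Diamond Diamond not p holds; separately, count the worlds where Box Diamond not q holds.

For Diamond Diamond not p:
1: successors {2}; Diamond not p there: 2:F. ✗
2: no successors, so Diamond Diamond not p fails. ✗
3: no successors, so Diamond Diamond not p fails. ✗
— 0 worlds.
For Box Diamond not q:
1: successors {2}; Diamond not q there: 2:F. ✗
2: no successors, so Box Diamond not q holds vacuously. ✓
3: no successors, so Box Diamond not q holds vacuously. ✓
— 2 worlds.

0 and 2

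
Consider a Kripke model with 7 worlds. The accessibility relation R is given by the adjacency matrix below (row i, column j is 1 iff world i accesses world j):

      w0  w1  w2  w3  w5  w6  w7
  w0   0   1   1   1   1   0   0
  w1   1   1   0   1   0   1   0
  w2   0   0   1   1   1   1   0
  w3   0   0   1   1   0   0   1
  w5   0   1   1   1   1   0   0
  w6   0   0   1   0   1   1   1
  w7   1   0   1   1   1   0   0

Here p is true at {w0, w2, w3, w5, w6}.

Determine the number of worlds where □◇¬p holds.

1

w0: successors {w1, w2, w3, w5}; ◇¬p there: w1:T, w2:F, w3:T, w5:T. ✗
w1: successors {w0, w1, w3, w6}; ◇¬p there: w0:T, w1:T, w3:T, w6:T. ✓
w2: successors {w2, w3, w5, w6}; ◇¬p there: w2:F, w3:T, w5:T, w6:T. ✗
w3: successors {w2, w3, w7}; ◇¬p there: w2:F, w3:T, w7:F. ✗
w5: successors {w1, w2, w3, w5}; ◇¬p there: w1:T, w2:F, w3:T, w5:T. ✗
w6: successors {w2, w5, w6, w7}; ◇¬p there: w2:F, w5:T, w6:T, w7:F. ✗
w7: successors {w0, w2, w3, w5}; ◇¬p there: w0:T, w2:F, w3:T, w5:T. ✗
Satisfying worlds: {w1}.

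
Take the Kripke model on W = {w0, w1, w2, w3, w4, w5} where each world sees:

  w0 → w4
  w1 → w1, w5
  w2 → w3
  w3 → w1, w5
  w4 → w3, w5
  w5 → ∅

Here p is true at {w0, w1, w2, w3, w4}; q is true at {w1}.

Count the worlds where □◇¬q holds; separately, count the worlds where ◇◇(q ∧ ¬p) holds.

3 and 0

For □◇¬q:
w0: successors {w4}; ◇¬q there: w4:T. ✓
w1: successors {w1, w5}; ◇¬q there: w1:T, w5:F. ✗
w2: successors {w3}; ◇¬q there: w3:T. ✓
w3: successors {w1, w5}; ◇¬q there: w1:T, w5:F. ✗
w4: successors {w3, w5}; ◇¬q there: w3:T, w5:F. ✗
w5: no successors, so □◇¬q holds vacuously. ✓
— 3 worlds.
For ◇◇(q ∧ ¬p):
w0: successors {w4}; ◇(q ∧ ¬p) there: w4:F. ✗
w1: successors {w1, w5}; ◇(q ∧ ¬p) there: w1:F, w5:F. ✗
w2: successors {w3}; ◇(q ∧ ¬p) there: w3:F. ✗
w3: successors {w1, w5}; ◇(q ∧ ¬p) there: w1:F, w5:F. ✗
w4: successors {w3, w5}; ◇(q ∧ ¬p) there: w3:F, w5:F. ✗
w5: no successors, so ◇◇(q ∧ ¬p) fails. ✗
— 0 worlds.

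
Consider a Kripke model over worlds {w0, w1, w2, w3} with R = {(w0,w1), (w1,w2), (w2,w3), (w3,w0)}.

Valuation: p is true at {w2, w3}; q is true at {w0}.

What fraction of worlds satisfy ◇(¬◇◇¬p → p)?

w0: successors {w1}; ¬◇◇¬p → p there: w1:F. ✗
w1: successors {w2}; ¬◇◇¬p → p there: w2:T. ✓
w2: successors {w3}; ¬◇◇¬p → p there: w3:T. ✓
w3: successors {w0}; ¬◇◇¬p → p there: w0:F. ✗
That's 2 of 4 worlds, so 2/4 = 1/2.

1/2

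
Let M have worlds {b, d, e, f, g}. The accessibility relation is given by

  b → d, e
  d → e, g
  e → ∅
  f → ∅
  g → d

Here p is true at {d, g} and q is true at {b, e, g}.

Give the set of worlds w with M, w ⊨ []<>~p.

b: successors {d, e}; <>~p there: d:T, e:F. ✗
d: successors {e, g}; <>~p there: e:F, g:F. ✗
e: no successors, so []<>~p holds vacuously. ✓
f: no successors, so []<>~p holds vacuously. ✓
g: successors {d}; <>~p there: d:T. ✓

{e, f, g}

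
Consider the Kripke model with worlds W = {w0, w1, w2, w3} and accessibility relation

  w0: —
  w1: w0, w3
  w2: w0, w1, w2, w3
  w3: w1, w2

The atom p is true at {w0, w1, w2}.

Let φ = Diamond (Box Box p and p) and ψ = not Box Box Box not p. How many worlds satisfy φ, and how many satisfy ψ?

3 and 3

For Diamond (Box Box p and p):
w0: no successors, so Diamond (Box Box p and p) fails. ✗
w1: successors {w0, w3}; Box Box p and p there: w0:T, w3:F. ✓
w2: successors {w0, w1, w2, w3}; Box Box p and p there: w0:T, w1:T, w2:F, w3:F. ✓
w3: successors {w1, w2}; Box Box p and p there: w1:T, w2:F. ✓
— 3 worlds.
For not Box Box Box not p:
w0: Box Box Box not p is T. ✗
w1: Box Box Box not p is F. ✓
w2: Box Box Box not p is F. ✓
w3: Box Box Box not p is F. ✓
— 3 worlds.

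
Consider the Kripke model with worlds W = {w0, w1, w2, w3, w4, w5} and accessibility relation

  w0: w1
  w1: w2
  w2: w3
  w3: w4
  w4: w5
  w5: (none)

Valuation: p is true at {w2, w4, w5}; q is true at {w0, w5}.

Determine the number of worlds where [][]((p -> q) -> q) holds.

w0: successors {w1}; []((p -> q) -> q) there: w1:T. ✓
w1: successors {w2}; []((p -> q) -> q) there: w2:F. ✗
w2: successors {w3}; []((p -> q) -> q) there: w3:T. ✓
w3: successors {w4}; []((p -> q) -> q) there: w4:T. ✓
w4: successors {w5}; []((p -> q) -> q) there: w5:T. ✓
w5: no successors, so [][]((p -> q) -> q) holds vacuously. ✓
Satisfying worlds: {w0, w2, w3, w4, w5}.

5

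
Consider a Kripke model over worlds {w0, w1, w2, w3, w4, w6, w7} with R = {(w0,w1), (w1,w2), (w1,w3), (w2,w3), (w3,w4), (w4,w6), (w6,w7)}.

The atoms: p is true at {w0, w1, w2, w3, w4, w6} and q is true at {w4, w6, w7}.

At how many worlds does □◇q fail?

3

w0: successors {w1}; ◇q there: w1:F. ✗
w1: successors {w2, w3}; ◇q there: w2:F, w3:T. ✗
w2: successors {w3}; ◇q there: w3:T. ✓
w3: successors {w4}; ◇q there: w4:T. ✓
w4: successors {w6}; ◇q there: w6:T. ✓
w6: successors {w7}; ◇q there: w7:F. ✗
w7: no successors, so □◇q holds vacuously. ✓
Satisfying worlds: {w2, w3, w4, w7}.
So □◇q fails at the other 3 worlds.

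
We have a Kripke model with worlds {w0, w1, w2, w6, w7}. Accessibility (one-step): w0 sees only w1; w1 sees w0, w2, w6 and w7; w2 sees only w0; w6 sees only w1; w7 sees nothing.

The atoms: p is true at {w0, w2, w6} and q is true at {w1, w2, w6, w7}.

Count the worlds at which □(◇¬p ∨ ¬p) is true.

w0: successors {w1}; ◇¬p ∨ ¬p there: w1:T. ✓
w1: successors {w0, w2, w6, w7}; ◇¬p ∨ ¬p there: w0:T, w2:F, w6:T, w7:T. ✗
w2: successors {w0}; ◇¬p ∨ ¬p there: w0:T. ✓
w6: successors {w1}; ◇¬p ∨ ¬p there: w1:T. ✓
w7: no successors, so □(◇¬p ∨ ¬p) holds vacuously. ✓
Satisfying worlds: {w0, w2, w6, w7}.

4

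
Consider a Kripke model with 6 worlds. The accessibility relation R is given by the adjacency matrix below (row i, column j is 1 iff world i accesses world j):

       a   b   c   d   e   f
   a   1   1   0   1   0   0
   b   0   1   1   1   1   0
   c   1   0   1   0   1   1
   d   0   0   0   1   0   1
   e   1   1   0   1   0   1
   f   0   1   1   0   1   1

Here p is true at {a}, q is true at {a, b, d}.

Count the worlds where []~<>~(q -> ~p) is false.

5

a: successors {a, b, d}; ~<>~(q -> ~p) there: a:F, b:T, d:T. ✗
b: successors {b, c, d, e}; ~<>~(q -> ~p) there: b:T, c:F, d:T, e:F. ✗
c: successors {a, c, e, f}; ~<>~(q -> ~p) there: a:F, c:F, e:F, f:T. ✗
d: successors {d, f}; ~<>~(q -> ~p) there: d:T, f:T. ✓
e: successors {a, b, d, f}; ~<>~(q -> ~p) there: a:F, b:T, d:T, f:T. ✗
f: successors {b, c, e, f}; ~<>~(q -> ~p) there: b:T, c:F, e:F, f:T. ✗
Satisfying worlds: {d}.
So []~<>~(q -> ~p) fails at the other 5 worlds.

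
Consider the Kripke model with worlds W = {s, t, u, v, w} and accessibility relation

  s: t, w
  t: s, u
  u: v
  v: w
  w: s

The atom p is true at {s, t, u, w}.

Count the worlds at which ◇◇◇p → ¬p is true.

1

s: ◇◇◇p is T, ¬p is F. ✗
t: ◇◇◇p is T, ¬p is F. ✗
u: ◇◇◇p is T, ¬p is F. ✗
v: ◇◇◇p is T, ¬p is T. ✓
w: ◇◇◇p is T, ¬p is F. ✗
Satisfying worlds: {v}.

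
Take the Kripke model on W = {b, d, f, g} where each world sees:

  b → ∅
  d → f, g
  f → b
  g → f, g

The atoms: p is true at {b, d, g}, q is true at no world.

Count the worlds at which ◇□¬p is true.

b: no successors, so ◇□¬p fails. ✗
d: successors {f, g}; □¬p there: f:F, g:F. ✗
f: successors {b}; □¬p there: b:T. ✓
g: successors {f, g}; □¬p there: f:F, g:F. ✗
Satisfying worlds: {f}.

1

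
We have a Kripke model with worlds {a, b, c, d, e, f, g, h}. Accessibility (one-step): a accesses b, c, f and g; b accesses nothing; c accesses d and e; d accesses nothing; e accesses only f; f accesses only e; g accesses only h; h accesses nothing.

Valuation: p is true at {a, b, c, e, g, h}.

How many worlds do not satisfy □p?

a: successors {b, c, f, g}; p there: b:T, c:T, f:F, g:T. ✗
b: no successors, so □p holds vacuously. ✓
c: successors {d, e}; p there: d:F, e:T. ✗
d: no successors, so □p holds vacuously. ✓
e: successors {f}; p there: f:F. ✗
f: successors {e}; p there: e:T. ✓
g: successors {h}; p there: h:T. ✓
h: no successors, so □p holds vacuously. ✓
Satisfying worlds: {b, d, f, g, h}.
So □p fails at the other 3 worlds.

3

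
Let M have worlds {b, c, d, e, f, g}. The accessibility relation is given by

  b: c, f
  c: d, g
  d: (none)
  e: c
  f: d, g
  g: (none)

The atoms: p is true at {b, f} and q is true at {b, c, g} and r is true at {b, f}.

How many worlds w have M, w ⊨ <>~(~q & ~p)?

b: successors {c, f}; ~(~q & ~p) there: c:T, f:T. ✓
c: successors {d, g}; ~(~q & ~p) there: d:F, g:T. ✓
d: no successors, so <>~(~q & ~p) fails. ✗
e: successors {c}; ~(~q & ~p) there: c:T. ✓
f: successors {d, g}; ~(~q & ~p) there: d:F, g:T. ✓
g: no successors, so <>~(~q & ~p) fails. ✗
Satisfying worlds: {b, c, e, f}.

4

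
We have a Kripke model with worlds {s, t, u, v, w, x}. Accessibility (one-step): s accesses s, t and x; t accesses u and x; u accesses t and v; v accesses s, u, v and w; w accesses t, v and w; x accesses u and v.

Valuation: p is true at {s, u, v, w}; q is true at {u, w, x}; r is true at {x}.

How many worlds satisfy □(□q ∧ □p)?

s: successors {s, t, x}; □q ∧ □p there: s:F, t:F, x:F. ✗
t: successors {u, x}; □q ∧ □p there: u:F, x:F. ✗
u: successors {t, v}; □q ∧ □p there: t:F, v:F. ✗
v: successors {s, u, v, w}; □q ∧ □p there: s:F, u:F, v:F, w:F. ✗
w: successors {t, v, w}; □q ∧ □p there: t:F, v:F, w:F. ✗
x: successors {u, v}; □q ∧ □p there: u:F, v:F. ✗
Satisfying worlds: ∅.

0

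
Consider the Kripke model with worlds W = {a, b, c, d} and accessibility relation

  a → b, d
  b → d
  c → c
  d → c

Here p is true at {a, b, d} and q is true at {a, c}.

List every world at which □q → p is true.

{a, b, d}

a: □q is F, p is T. ✓
b: □q is F, p is T. ✓
c: □q is T, p is F. ✗
d: □q is T, p is T. ✓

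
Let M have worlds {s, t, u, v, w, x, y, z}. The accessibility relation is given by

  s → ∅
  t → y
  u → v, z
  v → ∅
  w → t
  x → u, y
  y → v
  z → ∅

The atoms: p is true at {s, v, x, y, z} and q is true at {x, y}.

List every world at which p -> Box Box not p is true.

{s, t, u, v, w, y, z}

s: p is T, Box Box not p is T. ✓
t: p is F, Box Box not p is F. ✓
u: p is F, Box Box not p is T. ✓
v: p is T, Box Box not p is T. ✓
w: p is F, Box Box not p is F. ✓
x: p is T, Box Box not p is F. ✗
y: p is T, Box Box not p is T. ✓
z: p is T, Box Box not p is T. ✓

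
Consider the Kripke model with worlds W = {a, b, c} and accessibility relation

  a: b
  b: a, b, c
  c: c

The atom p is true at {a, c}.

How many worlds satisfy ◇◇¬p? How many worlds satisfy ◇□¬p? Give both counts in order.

For ◇◇¬p:
a: successors {b}; ◇¬p there: b:T. ✓
b: successors {a, b, c}; ◇¬p there: a:T, b:T, c:F. ✓
c: successors {c}; ◇¬p there: c:F. ✗
— 2 worlds.
For ◇□¬p:
a: successors {b}; □¬p there: b:F. ✗
b: successors {a, b, c}; □¬p there: a:T, b:F, c:F. ✓
c: successors {c}; □¬p there: c:F. ✗
— 1 world.

2 and 1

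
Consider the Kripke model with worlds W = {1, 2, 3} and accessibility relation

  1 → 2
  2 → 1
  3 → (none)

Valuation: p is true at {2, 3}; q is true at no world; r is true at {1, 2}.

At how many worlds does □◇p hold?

2

1: successors {2}; ◇p there: 2:F. ✗
2: successors {1}; ◇p there: 1:T. ✓
3: no successors, so □◇p holds vacuously. ✓
Satisfying worlds: {2, 3}.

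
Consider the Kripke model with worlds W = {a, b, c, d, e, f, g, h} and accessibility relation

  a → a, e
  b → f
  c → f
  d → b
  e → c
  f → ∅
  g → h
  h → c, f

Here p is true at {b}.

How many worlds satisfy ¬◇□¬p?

a: ◇□¬p is T. ✗
b: ◇□¬p is T. ✗
c: ◇□¬p is T. ✗
d: ◇□¬p is T. ✗
e: ◇□¬p is T. ✗
f: ◇□¬p is F. ✓
g: ◇□¬p is T. ✗
h: ◇□¬p is T. ✗
Satisfying worlds: {f}.

1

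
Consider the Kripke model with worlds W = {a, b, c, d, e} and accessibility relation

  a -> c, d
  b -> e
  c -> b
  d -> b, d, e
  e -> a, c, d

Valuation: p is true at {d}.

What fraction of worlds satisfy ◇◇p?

a: successors {c, d}; ◇p there: c:F, d:T. ✓
b: successors {e}; ◇p there: e:T. ✓
c: successors {b}; ◇p there: b:F. ✗
d: successors {b, d, e}; ◇p there: b:F, d:T, e:T. ✓
e: successors {a, c, d}; ◇p there: a:T, c:F, d:T. ✓
That's 4 of 5 worlds, so 4/5.

4/5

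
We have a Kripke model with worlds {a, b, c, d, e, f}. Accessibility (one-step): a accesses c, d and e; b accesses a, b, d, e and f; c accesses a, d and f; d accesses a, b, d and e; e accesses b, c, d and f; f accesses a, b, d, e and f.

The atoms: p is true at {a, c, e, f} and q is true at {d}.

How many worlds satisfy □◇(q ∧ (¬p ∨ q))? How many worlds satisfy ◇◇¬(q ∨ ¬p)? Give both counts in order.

6 and 6

For □◇(q ∧ (¬p ∨ q)):
a: successors {c, d, e}; ◇(q ∧ (¬p ∨ q)) there: c:T, d:T, e:T. ✓
b: successors {a, b, d, e, f}; ◇(q ∧ (¬p ∨ q)) there: a:T, b:T, d:T, e:T, f:T. ✓
c: successors {a, d, f}; ◇(q ∧ (¬p ∨ q)) there: a:T, d:T, f:T. ✓
d: successors {a, b, d, e}; ◇(q ∧ (¬p ∨ q)) there: a:T, b:T, d:T, e:T. ✓
e: successors {b, c, d, f}; ◇(q ∧ (¬p ∨ q)) there: b:T, c:T, d:T, f:T. ✓
f: successors {a, b, d, e, f}; ◇(q ∧ (¬p ∨ q)) there: a:T, b:T, d:T, e:T, f:T. ✓
— 6 worlds.
For ◇◇¬(q ∨ ¬p):
a: successors {c, d, e}; ◇¬(q ∨ ¬p) there: c:T, d:T, e:T. ✓
b: successors {a, b, d, e, f}; ◇¬(q ∨ ¬p) there: a:T, b:T, d:T, e:T, f:T. ✓
c: successors {a, d, f}; ◇¬(q ∨ ¬p) there: a:T, d:T, f:T. ✓
d: successors {a, b, d, e}; ◇¬(q ∨ ¬p) there: a:T, b:T, d:T, e:T. ✓
e: successors {b, c, d, f}; ◇¬(q ∨ ¬p) there: b:T, c:T, d:T, f:T. ✓
f: successors {a, b, d, e, f}; ◇¬(q ∨ ¬p) there: a:T, b:T, d:T, e:T, f:T. ✓
— 6 worlds.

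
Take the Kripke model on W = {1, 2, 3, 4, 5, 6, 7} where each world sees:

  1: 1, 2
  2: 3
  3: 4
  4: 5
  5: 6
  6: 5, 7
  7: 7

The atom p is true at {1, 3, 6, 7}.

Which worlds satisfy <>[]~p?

{2, 3}

1: successors {1, 2}; []~p there: 1:F, 2:F. ✗
2: successors {3}; []~p there: 3:T. ✓
3: successors {4}; []~p there: 4:T. ✓
4: successors {5}; []~p there: 5:F. ✗
5: successors {6}; []~p there: 6:F. ✗
6: successors {5, 7}; []~p there: 5:F, 7:F. ✗
7: successors {7}; []~p there: 7:F. ✗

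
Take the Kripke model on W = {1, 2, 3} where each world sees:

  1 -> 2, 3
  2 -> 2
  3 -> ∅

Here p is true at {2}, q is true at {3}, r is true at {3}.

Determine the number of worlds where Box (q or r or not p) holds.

1

1: successors {2, 3}; q or r or not p there: 2:F, 3:T. ✗
2: successors {2}; q or r or not p there: 2:F. ✗
3: no successors, so Box (q or r or not p) holds vacuously. ✓
Satisfying worlds: {3}.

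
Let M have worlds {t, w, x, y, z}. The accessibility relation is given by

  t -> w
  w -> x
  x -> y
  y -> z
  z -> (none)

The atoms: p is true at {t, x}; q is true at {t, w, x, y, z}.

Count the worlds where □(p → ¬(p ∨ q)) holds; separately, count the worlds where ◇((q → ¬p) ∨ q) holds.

4 and 4

For □(p → ¬(p ∨ q)):
t: successors {w}; p → ¬(p ∨ q) there: w:T. ✓
w: successors {x}; p → ¬(p ∨ q) there: x:F. ✗
x: successors {y}; p → ¬(p ∨ q) there: y:T. ✓
y: successors {z}; p → ¬(p ∨ q) there: z:T. ✓
z: no successors, so □(p → ¬(p ∨ q)) holds vacuously. ✓
— 4 worlds.
For ◇((q → ¬p) ∨ q):
t: successors {w}; (q → ¬p) ∨ q there: w:T. ✓
w: successors {x}; (q → ¬p) ∨ q there: x:T. ✓
x: successors {y}; (q → ¬p) ∨ q there: y:T. ✓
y: successors {z}; (q → ¬p) ∨ q there: z:T. ✓
z: no successors, so ◇((q → ¬p) ∨ q) fails. ✗
— 4 worlds.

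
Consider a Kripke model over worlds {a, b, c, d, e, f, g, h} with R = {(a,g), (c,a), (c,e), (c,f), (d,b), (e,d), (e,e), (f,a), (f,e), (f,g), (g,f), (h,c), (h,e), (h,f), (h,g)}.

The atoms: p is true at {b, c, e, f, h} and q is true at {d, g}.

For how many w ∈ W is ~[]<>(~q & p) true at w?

3

a: []<>(~q & p) is T. ✗
b: []<>(~q & p) is T. ✗
c: []<>(~q & p) is F. ✓
d: []<>(~q & p) is F. ✓
e: []<>(~q & p) is T. ✗
f: []<>(~q & p) is F. ✓
g: []<>(~q & p) is T. ✗
h: []<>(~q & p) is T. ✗
Satisfying worlds: {c, d, f}.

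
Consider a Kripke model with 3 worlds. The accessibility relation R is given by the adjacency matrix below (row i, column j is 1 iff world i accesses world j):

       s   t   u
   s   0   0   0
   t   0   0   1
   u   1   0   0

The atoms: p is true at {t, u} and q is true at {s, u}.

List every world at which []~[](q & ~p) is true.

{s}

s: no successors, so []~[](q & ~p) holds vacuously. ✓
t: successors {u}; ~[](q & ~p) there: u:F. ✗
u: successors {s}; ~[](q & ~p) there: s:F. ✗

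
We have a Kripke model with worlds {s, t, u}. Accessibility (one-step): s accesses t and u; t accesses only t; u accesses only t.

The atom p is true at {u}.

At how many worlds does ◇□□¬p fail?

s: successors {t, u}; □□¬p there: t:T, u:T. ✓
t: successors {t}; □□¬p there: t:T. ✓
u: successors {t}; □□¬p there: t:T. ✓
Satisfying worlds: {s, t, u}.
So ◇□□¬p fails at the other 0 worlds.

0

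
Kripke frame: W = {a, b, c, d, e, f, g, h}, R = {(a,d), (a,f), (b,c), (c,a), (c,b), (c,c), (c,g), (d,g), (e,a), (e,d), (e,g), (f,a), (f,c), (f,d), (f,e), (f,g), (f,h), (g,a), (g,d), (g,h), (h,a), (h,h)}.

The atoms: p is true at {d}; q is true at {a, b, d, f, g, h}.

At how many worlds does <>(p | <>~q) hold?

a: successors {d, f}; p | <>~q there: d:T, f:T. ✓
b: successors {c}; p | <>~q there: c:T. ✓
c: successors {a, b, c, g}; p | <>~q there: a:F, b:T, c:T, g:F. ✓
d: successors {g}; p | <>~q there: g:F. ✗
e: successors {a, d, g}; p | <>~q there: a:F, d:T, g:F. ✓
f: successors {a, c, d, e, g, h}; p | <>~q there: a:F, c:T, d:T, e:F, g:F, h:F. ✓
g: successors {a, d, h}; p | <>~q there: a:F, d:T, h:F. ✓
h: successors {a, h}; p | <>~q there: a:F, h:F. ✗
Satisfying worlds: {a, b, c, e, f, g}.

6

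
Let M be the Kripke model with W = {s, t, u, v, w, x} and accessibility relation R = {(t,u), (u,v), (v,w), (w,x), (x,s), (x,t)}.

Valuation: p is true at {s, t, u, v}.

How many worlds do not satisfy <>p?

3

s: no successors, so <>p fails. ✗
t: successors {u}; p there: u:T. ✓
u: successors {v}; p there: v:T. ✓
v: successors {w}; p there: w:F. ✗
w: successors {x}; p there: x:F. ✗
x: successors {s, t}; p there: s:T, t:T. ✓
Satisfying worlds: {t, u, x}.
So <>p fails at the other 3 worlds.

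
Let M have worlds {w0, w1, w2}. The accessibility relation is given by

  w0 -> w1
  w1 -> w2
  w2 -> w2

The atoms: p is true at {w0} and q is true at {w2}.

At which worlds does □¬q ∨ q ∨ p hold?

w0: □¬q is T, q ∨ p is T. ✓
w1: □¬q is F, q ∨ p is F. ✗
w2: □¬q is F, q ∨ p is T. ✓

{w0, w2}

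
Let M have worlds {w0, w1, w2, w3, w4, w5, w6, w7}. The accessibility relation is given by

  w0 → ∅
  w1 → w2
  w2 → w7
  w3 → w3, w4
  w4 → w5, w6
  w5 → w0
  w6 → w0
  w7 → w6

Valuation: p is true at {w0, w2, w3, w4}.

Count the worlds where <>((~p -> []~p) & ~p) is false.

w0: no successors, so <>((~p -> []~p) & ~p) fails. ✗
w1: successors {w2}; (~p -> []~p) & ~p there: w2:F. ✗
w2: successors {w7}; (~p -> []~p) & ~p there: w7:T. ✓
w3: successors {w3, w4}; (~p -> []~p) & ~p there: w3:F, w4:F. ✗
w4: successors {w5, w6}; (~p -> []~p) & ~p there: w5:F, w6:F. ✗
w5: successors {w0}; (~p -> []~p) & ~p there: w0:F. ✗
w6: successors {w0}; (~p -> []~p) & ~p there: w0:F. ✗
w7: successors {w6}; (~p -> []~p) & ~p there: w6:F. ✗
Satisfying worlds: {w2}.
So <>((~p -> []~p) & ~p) fails at the other 7 worlds.

7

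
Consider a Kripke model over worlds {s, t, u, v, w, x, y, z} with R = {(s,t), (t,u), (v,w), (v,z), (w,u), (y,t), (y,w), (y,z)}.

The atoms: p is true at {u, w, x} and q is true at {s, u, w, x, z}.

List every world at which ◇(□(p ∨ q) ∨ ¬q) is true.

s: successors {t}; □(p ∨ q) ∨ ¬q there: t:T. ✓
t: successors {u}; □(p ∨ q) ∨ ¬q there: u:T. ✓
u: no successors, so ◇(□(p ∨ q) ∨ ¬q) fails. ✗
v: successors {w, z}; □(p ∨ q) ∨ ¬q there: w:T, z:T. ✓
w: successors {u}; □(p ∨ q) ∨ ¬q there: u:T. ✓
x: no successors, so ◇(□(p ∨ q) ∨ ¬q) fails. ✗
y: successors {t, w, z}; □(p ∨ q) ∨ ¬q there: t:T, w:T, z:T. ✓
z: no successors, so ◇(□(p ∨ q) ∨ ¬q) fails. ✗

{s, t, v, w, y}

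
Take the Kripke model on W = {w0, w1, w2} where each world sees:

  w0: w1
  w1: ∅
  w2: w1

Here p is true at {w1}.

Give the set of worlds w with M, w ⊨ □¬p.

{w1}

w0: successors {w1}; ¬p there: w1:F. ✗
w1: no successors, so □¬p holds vacuously. ✓
w2: successors {w1}; ¬p there: w1:F. ✗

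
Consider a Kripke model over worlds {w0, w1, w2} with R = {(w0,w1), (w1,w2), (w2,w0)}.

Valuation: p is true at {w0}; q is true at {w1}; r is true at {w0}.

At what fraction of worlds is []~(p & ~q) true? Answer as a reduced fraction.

w0: successors {w1}; ~(p & ~q) there: w1:T. ✓
w1: successors {w2}; ~(p & ~q) there: w2:T. ✓
w2: successors {w0}; ~(p & ~q) there: w0:F. ✗
That's 2 of 3 worlds, so 2/3.

2/3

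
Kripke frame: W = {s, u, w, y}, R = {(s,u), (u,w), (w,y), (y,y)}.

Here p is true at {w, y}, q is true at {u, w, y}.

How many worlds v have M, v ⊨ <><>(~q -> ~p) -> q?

s: <><>(~q -> ~p) is T, q is F. ✗
u: <><>(~q -> ~p) is T, q is T. ✓
w: <><>(~q -> ~p) is T, q is T. ✓
y: <><>(~q -> ~p) is T, q is T. ✓
Satisfying worlds: {u, w, y}.

3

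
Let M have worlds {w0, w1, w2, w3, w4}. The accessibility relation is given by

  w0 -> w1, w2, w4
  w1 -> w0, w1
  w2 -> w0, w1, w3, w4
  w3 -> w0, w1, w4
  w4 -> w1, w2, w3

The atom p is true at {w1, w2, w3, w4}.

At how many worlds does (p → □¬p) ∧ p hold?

0

w0: p → □¬p is T, p is F. ✗
w1: p → □¬p is F, p is T. ✗
w2: p → □¬p is F, p is T. ✗
w3: p → □¬p is F, p is T. ✗
w4: p → □¬p is F, p is T. ✗
Satisfying worlds: ∅.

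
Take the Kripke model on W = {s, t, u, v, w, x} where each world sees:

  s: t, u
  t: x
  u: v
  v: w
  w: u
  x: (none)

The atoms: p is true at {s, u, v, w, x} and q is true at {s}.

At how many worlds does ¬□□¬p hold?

s: □□¬p is F. ✓
t: □□¬p is T. ✗
u: □□¬p is F. ✓
v: □□¬p is F. ✓
w: □□¬p is F. ✓
x: □□¬p is T. ✗
Satisfying worlds: {s, u, v, w}.

4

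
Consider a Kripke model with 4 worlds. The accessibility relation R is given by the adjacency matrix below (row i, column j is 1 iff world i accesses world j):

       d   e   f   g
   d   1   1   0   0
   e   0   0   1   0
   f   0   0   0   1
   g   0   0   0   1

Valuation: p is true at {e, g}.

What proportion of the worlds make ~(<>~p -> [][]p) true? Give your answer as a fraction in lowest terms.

d: <>~p -> [][]p is F. ✓
e: <>~p -> [][]p is T. ✗
f: <>~p -> [][]p is T. ✗
g: <>~p -> [][]p is T. ✗
That's 1 of 4 worlds, so 1/4.

1/4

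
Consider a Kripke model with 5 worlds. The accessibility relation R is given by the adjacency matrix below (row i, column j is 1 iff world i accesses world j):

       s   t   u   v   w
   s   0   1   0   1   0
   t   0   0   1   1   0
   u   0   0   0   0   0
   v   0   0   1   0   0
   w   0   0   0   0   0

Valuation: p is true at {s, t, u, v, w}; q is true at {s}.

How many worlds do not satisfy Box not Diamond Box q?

2

s: successors {t, v}; not Diamond Box q there: t:F, v:F. ✗
t: successors {u, v}; not Diamond Box q there: u:T, v:F. ✗
u: no successors, so Box not Diamond Box q holds vacuously. ✓
v: successors {u}; not Diamond Box q there: u:T. ✓
w: no successors, so Box not Diamond Box q holds vacuously. ✓
Satisfying worlds: {u, v, w}.
So Box not Diamond Box q fails at the other 2 worlds.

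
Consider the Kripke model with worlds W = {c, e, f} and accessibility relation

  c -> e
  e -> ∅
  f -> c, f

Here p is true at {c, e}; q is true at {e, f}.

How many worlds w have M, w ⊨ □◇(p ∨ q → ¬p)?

1

c: successors {e}; ◇(p ∨ q → ¬p) there: e:F. ✗
e: no successors, so □◇(p ∨ q → ¬p) holds vacuously. ✓
f: successors {c, f}; ◇(p ∨ q → ¬p) there: c:F, f:T. ✗
Satisfying worlds: {e}.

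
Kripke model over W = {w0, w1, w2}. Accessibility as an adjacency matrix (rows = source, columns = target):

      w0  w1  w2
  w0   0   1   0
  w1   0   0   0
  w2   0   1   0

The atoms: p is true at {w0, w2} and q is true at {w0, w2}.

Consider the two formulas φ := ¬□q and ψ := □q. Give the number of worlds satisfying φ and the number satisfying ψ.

2 and 1

For ¬□q:
w0: □q is F. ✓
w1: □q is T. ✗
w2: □q is F. ✓
— 2 worlds.
For □q:
w0: successors {w1}; q there: w1:F. ✗
w1: no successors, so □q holds vacuously. ✓
w2: successors {w1}; q there: w1:F. ✗
— 1 world.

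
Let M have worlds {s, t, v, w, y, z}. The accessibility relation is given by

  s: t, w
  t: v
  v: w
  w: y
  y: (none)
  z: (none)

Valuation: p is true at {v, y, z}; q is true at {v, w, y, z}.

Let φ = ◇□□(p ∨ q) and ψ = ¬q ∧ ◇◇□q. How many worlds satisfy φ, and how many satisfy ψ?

For ◇□□(p ∨ q):
s: successors {t, w}; □□(p ∨ q) there: t:T, w:T. ✓
t: successors {v}; □□(p ∨ q) there: v:T. ✓
v: successors {w}; □□(p ∨ q) there: w:T. ✓
w: successors {y}; □□(p ∨ q) there: y:T. ✓
y: no successors, so ◇□□(p ∨ q) fails. ✗
z: no successors, so ◇□□(p ∨ q) fails. ✗
— 4 worlds.
For ¬q ∧ ◇◇□q:
s: ¬q is T, ◇◇□q is T. ✓
t: ¬q is T, ◇◇□q is T. ✓
v: ¬q is F, ◇◇□q is T. ✗
w: ¬q is F, ◇◇□q is F. ✗
y: ¬q is F, ◇◇□q is F. ✗
z: ¬q is F, ◇◇□q is F. ✗
— 2 worlds.

4 and 2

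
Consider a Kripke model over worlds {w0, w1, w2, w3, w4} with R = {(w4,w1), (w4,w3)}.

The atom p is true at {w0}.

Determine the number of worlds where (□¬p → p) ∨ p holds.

1

w0: □¬p → p is T, p is T. ✓
w1: □¬p → p is F, p is F. ✗
w2: □¬p → p is F, p is F. ✗
w3: □¬p → p is F, p is F. ✗
w4: □¬p → p is F, p is F. ✗
Satisfying worlds: {w0}.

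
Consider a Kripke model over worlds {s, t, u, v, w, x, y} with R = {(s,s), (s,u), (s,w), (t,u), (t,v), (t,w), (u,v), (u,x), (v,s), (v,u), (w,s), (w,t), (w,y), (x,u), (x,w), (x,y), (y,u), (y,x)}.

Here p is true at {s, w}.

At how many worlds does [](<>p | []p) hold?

1

s: successors {s, u, w}; <>p | []p there: s:T, u:F, w:T. ✗
t: successors {u, v, w}; <>p | []p there: u:F, v:T, w:T. ✗
u: successors {v, x}; <>p | []p there: v:T, x:T. ✓
v: successors {s, u}; <>p | []p there: s:T, u:F. ✗
w: successors {s, t, y}; <>p | []p there: s:T, t:T, y:F. ✗
x: successors {u, w, y}; <>p | []p there: u:F, w:T, y:F. ✗
y: successors {u, x}; <>p | []p there: u:F, x:T. ✗
Satisfying worlds: {u}.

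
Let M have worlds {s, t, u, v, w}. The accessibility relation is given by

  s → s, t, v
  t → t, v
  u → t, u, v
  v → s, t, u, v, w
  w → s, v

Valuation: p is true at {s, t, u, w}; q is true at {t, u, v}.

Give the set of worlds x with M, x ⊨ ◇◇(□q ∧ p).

s: successors {s, t, v}; ◇(□q ∧ p) there: s:T, t:T, v:T. ✓
t: successors {t, v}; ◇(□q ∧ p) there: t:T, v:T. ✓
u: successors {t, u, v}; ◇(□q ∧ p) there: t:T, u:T, v:T. ✓
v: successors {s, t, u, v, w}; ◇(□q ∧ p) there: s:T, t:T, u:T, v:T, w:F. ✓
w: successors {s, v}; ◇(□q ∧ p) there: s:T, v:T. ✓

{s, t, u, v, w}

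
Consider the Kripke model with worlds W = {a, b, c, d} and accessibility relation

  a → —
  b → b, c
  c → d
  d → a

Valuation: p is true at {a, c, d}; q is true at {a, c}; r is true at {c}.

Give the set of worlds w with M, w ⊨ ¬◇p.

{a}

a: ◇p is F. ✓
b: ◇p is T. ✗
c: ◇p is T. ✗
d: ◇p is T. ✗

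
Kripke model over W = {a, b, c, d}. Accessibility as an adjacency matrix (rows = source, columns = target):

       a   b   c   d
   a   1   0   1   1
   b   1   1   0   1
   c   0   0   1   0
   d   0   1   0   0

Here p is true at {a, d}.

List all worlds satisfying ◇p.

{a, b}

a: successors {a, c, d}; p there: a:T, c:F, d:T. ✓
b: successors {a, b, d}; p there: a:T, b:F, d:T. ✓
c: successors {c}; p there: c:F. ✗
d: successors {b}; p there: b:F. ✗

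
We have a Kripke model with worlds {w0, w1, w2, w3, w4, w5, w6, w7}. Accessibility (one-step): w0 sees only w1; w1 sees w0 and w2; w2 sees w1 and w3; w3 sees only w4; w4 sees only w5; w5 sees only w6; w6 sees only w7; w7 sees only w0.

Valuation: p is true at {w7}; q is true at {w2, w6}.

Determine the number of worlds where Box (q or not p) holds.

7

w0: successors {w1}; q or not p there: w1:T. ✓
w1: successors {w0, w2}; q or not p there: w0:T, w2:T. ✓
w2: successors {w1, w3}; q or not p there: w1:T, w3:T. ✓
w3: successors {w4}; q or not p there: w4:T. ✓
w4: successors {w5}; q or not p there: w5:T. ✓
w5: successors {w6}; q or not p there: w6:T. ✓
w6: successors {w7}; q or not p there: w7:F. ✗
w7: successors {w0}; q or not p there: w0:T. ✓
Satisfying worlds: {w0, w1, w2, w3, w4, w5, w7}.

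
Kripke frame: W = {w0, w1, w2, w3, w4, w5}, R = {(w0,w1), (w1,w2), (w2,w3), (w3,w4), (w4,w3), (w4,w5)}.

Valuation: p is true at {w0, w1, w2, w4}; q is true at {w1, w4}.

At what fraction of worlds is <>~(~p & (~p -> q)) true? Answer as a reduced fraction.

w0: successors {w1}; ~(~p & (~p -> q)) there: w1:T. ✓
w1: successors {w2}; ~(~p & (~p -> q)) there: w2:T. ✓
w2: successors {w3}; ~(~p & (~p -> q)) there: w3:T. ✓
w3: successors {w4}; ~(~p & (~p -> q)) there: w4:T. ✓
w4: successors {w3, w5}; ~(~p & (~p -> q)) there: w3:T, w5:T. ✓
w5: no successors, so <>~(~p & (~p -> q)) fails. ✗
That's 5 of 6 worlds, so 5/6.

5/6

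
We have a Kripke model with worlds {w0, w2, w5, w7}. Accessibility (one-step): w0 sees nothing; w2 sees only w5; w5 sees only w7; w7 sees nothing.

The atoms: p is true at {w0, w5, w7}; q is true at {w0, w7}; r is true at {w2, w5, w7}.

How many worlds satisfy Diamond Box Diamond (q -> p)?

1

w0: no successors, so Diamond Box Diamond (q -> p) fails. ✗
w2: successors {w5}; Box Diamond (q -> p) there: w5:F. ✗
w5: successors {w7}; Box Diamond (q -> p) there: w7:T. ✓
w7: no successors, so Diamond Box Diamond (q -> p) fails. ✗
Satisfying worlds: {w5}.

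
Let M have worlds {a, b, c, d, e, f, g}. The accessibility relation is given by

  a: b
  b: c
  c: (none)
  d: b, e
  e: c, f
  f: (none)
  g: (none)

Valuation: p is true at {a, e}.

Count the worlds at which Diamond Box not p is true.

a: successors {b}; Box not p there: b:T. ✓
b: successors {c}; Box not p there: c:T. ✓
c: no successors, so Diamond Box not p fails. ✗
d: successors {b, e}; Box not p there: b:T, e:T. ✓
e: successors {c, f}; Box not p there: c:T, f:T. ✓
f: no successors, so Diamond Box not p fails. ✗
g: no successors, so Diamond Box not p fails. ✗
Satisfying worlds: {a, b, d, e}.

4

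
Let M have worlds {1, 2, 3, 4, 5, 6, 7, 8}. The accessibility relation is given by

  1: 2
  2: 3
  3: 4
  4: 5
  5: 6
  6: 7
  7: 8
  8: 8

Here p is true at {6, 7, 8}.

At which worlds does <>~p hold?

1: successors {2}; ~p there: 2:T. ✓
2: successors {3}; ~p there: 3:T. ✓
3: successors {4}; ~p there: 4:T. ✓
4: successors {5}; ~p there: 5:T. ✓
5: successors {6}; ~p there: 6:F. ✗
6: successors {7}; ~p there: 7:F. ✗
7: successors {8}; ~p there: 8:F. ✗
8: successors {8}; ~p there: 8:F. ✗

{1, 2, 3, 4}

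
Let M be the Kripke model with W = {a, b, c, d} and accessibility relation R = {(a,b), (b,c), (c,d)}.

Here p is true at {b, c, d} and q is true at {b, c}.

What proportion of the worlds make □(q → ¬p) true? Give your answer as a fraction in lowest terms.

1/2

a: successors {b}; q → ¬p there: b:F. ✗
b: successors {c}; q → ¬p there: c:F. ✗
c: successors {d}; q → ¬p there: d:T. ✓
d: no successors, so □(q → ¬p) holds vacuously. ✓
That's 2 of 4 worlds, so 2/4 = 1/2.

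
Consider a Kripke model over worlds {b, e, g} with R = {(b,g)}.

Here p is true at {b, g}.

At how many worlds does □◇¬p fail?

b: successors {g}; ◇¬p there: g:F. ✗
e: no successors, so □◇¬p holds vacuously. ✓
g: no successors, so □◇¬p holds vacuously. ✓
Satisfying worlds: {e, g}.
So □◇¬p fails at the other 1 world.

1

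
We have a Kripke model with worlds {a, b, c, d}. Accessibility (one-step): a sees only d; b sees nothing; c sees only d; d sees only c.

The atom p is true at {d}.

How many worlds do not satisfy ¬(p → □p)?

a: p → □p is T. ✗
b: p → □p is T. ✗
c: p → □p is T. ✗
d: p → □p is F. ✓
Satisfying worlds: {d}.
So ¬(p → □p) fails at the other 3 worlds.

3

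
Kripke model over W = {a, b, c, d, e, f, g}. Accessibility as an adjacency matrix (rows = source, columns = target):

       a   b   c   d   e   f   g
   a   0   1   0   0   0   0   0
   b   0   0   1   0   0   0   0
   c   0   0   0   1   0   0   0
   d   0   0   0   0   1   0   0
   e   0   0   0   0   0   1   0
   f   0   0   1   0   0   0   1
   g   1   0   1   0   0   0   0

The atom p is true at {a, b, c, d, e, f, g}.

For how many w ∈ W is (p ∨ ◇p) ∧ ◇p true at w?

a: p ∨ ◇p is T, ◇p is T. ✓
b: p ∨ ◇p is T, ◇p is T. ✓
c: p ∨ ◇p is T, ◇p is T. ✓
d: p ∨ ◇p is T, ◇p is T. ✓
e: p ∨ ◇p is T, ◇p is T. ✓
f: p ∨ ◇p is T, ◇p is T. ✓
g: p ∨ ◇p is T, ◇p is T. ✓
Satisfying worlds: {a, b, c, d, e, f, g}.

7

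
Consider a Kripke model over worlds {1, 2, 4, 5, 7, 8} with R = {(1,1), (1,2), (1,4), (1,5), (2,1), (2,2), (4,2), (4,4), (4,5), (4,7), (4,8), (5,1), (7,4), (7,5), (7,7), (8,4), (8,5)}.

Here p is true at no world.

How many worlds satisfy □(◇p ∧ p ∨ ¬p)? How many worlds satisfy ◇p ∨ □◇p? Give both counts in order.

For □(◇p ∧ p ∨ ¬p):
1: successors {1, 2, 4, 5}; ◇p ∧ p ∨ ¬p there: 1:T, 2:T, 4:T, 5:T. ✓
2: successors {1, 2}; ◇p ∧ p ∨ ¬p there: 1:T, 2:T. ✓
4: successors {2, 4, 5, 7, 8}; ◇p ∧ p ∨ ¬p there: 2:T, 4:T, 5:T, 7:T, 8:T. ✓
5: successors {1}; ◇p ∧ p ∨ ¬p there: 1:T. ✓
7: successors {4, 5, 7}; ◇p ∧ p ∨ ¬p there: 4:T, 5:T, 7:T. ✓
8: successors {4, 5}; ◇p ∧ p ∨ ¬p there: 4:T, 5:T. ✓
— 6 worlds.
For ◇p ∨ □◇p:
1: ◇p is F, □◇p is F. ✗
2: ◇p is F, □◇p is F. ✗
4: ◇p is F, □◇p is F. ✗
5: ◇p is F, □◇p is F. ✗
7: ◇p is F, □◇p is F. ✗
8: ◇p is F, □◇p is F. ✗
— 0 worlds.

6 and 0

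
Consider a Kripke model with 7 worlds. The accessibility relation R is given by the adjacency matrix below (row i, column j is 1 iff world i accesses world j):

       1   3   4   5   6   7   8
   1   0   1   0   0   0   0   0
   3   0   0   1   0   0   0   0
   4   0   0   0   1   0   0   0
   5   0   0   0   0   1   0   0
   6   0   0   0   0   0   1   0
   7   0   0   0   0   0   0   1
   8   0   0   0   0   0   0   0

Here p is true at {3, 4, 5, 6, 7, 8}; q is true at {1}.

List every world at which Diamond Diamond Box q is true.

{6}

1: successors {3}; Diamond Box q there: 3:F. ✗
3: successors {4}; Diamond Box q there: 4:F. ✗
4: successors {5}; Diamond Box q there: 5:F. ✗
5: successors {6}; Diamond Box q there: 6:F. ✗
6: successors {7}; Diamond Box q there: 7:T. ✓
7: successors {8}; Diamond Box q there: 8:F. ✗
8: no successors, so Diamond Diamond Box q fails. ✗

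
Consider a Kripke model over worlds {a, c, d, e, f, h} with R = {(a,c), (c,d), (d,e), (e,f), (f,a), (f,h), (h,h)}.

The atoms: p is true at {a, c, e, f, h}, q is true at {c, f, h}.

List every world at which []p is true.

{a, d, e, f, h}

a: successors {c}; p there: c:T. ✓
c: successors {d}; p there: d:F. ✗
d: successors {e}; p there: e:T. ✓
e: successors {f}; p there: f:T. ✓
f: successors {a, h}; p there: a:T, h:T. ✓
h: successors {h}; p there: h:T. ✓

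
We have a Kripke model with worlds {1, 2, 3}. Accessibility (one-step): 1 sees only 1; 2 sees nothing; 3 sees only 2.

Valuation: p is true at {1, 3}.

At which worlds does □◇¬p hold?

1: successors {1}; ◇¬p there: 1:F. ✗
2: no successors, so □◇¬p holds vacuously. ✓
3: successors {2}; ◇¬p there: 2:F. ✗

{2}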